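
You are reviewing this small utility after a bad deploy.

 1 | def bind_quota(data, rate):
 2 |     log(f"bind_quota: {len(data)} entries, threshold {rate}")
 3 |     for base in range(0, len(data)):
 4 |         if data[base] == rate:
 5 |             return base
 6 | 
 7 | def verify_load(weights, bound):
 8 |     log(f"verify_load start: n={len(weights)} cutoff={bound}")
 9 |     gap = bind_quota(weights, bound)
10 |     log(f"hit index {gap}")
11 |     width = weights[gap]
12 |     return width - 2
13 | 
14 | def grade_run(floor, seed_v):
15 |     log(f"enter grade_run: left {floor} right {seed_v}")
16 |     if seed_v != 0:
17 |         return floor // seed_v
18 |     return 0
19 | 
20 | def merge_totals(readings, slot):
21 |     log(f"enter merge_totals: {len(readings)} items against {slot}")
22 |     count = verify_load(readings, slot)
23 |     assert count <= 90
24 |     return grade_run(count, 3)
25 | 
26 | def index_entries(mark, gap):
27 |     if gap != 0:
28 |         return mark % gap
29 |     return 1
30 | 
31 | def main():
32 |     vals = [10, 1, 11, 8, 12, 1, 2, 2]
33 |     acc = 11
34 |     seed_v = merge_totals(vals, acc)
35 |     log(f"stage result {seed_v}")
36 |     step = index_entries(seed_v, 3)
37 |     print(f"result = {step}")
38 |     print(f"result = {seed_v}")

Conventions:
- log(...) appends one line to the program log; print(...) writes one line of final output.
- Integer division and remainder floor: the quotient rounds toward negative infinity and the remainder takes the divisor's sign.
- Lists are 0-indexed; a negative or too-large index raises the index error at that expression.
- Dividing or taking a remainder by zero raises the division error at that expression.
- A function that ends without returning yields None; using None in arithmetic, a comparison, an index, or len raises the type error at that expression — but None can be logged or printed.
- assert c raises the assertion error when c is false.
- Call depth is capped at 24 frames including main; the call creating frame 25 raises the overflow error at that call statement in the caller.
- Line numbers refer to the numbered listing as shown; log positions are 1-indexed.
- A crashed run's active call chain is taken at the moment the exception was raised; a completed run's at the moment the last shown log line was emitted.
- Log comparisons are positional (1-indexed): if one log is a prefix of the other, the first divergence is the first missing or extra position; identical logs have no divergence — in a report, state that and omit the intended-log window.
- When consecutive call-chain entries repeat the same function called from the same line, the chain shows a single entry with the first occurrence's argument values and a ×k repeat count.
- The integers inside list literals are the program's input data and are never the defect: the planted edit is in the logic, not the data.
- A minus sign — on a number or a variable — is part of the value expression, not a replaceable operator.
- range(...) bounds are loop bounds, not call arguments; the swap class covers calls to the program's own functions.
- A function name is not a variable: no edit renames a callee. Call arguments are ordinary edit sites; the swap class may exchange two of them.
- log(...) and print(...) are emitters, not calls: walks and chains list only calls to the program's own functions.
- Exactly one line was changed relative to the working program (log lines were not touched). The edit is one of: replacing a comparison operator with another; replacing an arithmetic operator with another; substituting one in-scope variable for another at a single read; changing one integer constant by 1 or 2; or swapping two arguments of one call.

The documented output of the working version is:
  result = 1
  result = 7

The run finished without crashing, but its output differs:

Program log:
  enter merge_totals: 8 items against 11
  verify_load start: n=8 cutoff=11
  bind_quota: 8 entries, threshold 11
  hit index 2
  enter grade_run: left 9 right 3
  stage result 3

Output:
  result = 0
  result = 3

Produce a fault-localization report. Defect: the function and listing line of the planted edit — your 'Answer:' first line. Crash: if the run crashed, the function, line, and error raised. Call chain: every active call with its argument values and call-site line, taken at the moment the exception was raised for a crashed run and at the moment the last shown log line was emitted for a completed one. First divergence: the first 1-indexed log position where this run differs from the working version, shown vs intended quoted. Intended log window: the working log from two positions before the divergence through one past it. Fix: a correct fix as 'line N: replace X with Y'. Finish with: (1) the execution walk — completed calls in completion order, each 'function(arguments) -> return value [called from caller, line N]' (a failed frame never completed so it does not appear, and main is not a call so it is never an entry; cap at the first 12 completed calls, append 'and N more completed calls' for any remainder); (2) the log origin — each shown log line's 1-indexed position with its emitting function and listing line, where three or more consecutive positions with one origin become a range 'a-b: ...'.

Answer: the defect is in verify_load at line 12.
The tell: Everything matches until log position 5, which reads 'enter grade_run: left 9 right 3' in place of 'enter grade_run: left 22 right 3'.
Call chain: main.
First divergence: position 5 — the shown line 'enter grade_run: left 9 right 3' should read 'enter grade_run: left 22 right 3'.
Intended log window:
  3: bind_quota: 8 entries, threshold 11
  4: hit index 2
  5: enter grade_run: left 22 right 3
  6: stage result 7
Execution walk:
  bind_quota([10, 1, 11, 8, 12, 1, 2, 2], 11) -> 2  [called from verify_load, line 9]
  verify_load([10, 1, 11, 8, 12, 1, 2, 2], 11) -> 9  [called from merge_totals, line 22]
  grade_run(9, 3) -> 3  [called from merge_totals, line 24]
  merge_totals([10, 1, 11, 8, 12, 1, 2, 2], 11) -> 3  [called from main, line 34]
  index_entries(3, 3) -> 0  [called from main, line 36]
Origin of each log line:
  1: emitted by merge_totals (line 21)
  2: emitted by verify_load (line 8)
  3: emitted by bind_quota (line 2)
  4: emitted by verify_load (line 10)
  5: emitted by grade_run (line 15)
  6: emitted by main (line 35)
A correct fix: line 12: replace `-` with `*`.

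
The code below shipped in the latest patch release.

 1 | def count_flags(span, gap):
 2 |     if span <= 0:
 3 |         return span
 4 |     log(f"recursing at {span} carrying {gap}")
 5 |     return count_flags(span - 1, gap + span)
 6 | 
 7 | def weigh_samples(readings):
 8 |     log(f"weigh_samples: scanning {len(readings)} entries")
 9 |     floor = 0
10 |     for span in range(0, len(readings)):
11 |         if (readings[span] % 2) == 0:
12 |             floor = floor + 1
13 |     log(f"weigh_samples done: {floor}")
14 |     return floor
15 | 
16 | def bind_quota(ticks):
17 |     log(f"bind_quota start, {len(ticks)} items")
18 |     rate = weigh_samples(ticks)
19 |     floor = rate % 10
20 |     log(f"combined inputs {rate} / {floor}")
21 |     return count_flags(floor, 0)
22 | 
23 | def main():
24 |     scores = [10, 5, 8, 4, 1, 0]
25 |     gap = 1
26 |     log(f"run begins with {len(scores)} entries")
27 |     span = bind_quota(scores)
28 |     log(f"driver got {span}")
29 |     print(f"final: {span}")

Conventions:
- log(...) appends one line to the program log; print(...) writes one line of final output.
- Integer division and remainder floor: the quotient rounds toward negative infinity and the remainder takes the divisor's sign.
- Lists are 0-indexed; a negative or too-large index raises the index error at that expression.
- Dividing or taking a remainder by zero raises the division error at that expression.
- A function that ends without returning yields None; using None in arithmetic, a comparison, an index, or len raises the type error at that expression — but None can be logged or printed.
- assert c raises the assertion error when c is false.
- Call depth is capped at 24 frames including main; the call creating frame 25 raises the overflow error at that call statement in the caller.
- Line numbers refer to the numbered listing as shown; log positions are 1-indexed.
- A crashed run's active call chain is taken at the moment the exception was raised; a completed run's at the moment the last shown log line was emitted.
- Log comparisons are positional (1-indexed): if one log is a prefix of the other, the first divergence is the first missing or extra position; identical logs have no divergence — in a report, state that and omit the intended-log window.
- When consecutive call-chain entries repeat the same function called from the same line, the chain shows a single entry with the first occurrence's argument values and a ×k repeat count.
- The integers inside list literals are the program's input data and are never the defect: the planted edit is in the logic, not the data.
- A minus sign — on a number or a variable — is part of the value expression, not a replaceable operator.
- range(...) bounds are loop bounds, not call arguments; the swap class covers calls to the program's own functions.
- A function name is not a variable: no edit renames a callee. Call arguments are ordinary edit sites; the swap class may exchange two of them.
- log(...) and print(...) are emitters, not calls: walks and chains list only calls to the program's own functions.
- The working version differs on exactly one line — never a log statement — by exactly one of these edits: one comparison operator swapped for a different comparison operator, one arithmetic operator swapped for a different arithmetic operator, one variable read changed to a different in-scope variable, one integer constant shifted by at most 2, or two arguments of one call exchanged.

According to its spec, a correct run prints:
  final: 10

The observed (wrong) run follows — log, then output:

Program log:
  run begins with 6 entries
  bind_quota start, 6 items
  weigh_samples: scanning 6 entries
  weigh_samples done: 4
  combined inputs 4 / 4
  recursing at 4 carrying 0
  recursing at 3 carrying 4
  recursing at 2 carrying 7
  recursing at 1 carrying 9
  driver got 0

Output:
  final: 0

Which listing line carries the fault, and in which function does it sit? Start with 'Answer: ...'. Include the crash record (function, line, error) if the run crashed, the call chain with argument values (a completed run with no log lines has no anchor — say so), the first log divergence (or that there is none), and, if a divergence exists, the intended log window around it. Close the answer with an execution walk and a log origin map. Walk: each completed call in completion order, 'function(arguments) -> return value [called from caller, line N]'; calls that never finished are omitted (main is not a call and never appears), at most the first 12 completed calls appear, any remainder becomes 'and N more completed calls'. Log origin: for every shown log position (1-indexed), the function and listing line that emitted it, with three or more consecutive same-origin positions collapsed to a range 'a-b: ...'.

Answer: the defect is in count_flags at line 3.
Key fact: The earliest visible damage is log position 10 — 'driver got 0' rather than the intended 'driver got 10'.
Call chain: main.
First divergence: position 10 — the shown line 'driver got 0' should read 'driver got 10'.
Intended log window:
  8: recursing at 2 carrying 7
  9: recursing at 1 carrying 9
  10: driver got 10
Execution walk:
  weigh_samples([10, 5, 8, 4, 1, 0]) -> 4  [called from bind_quota, line 18]
  count_flags(0, 10) -> 0  [called from count_flags, line 5]
  count_flags(1, 9) -> 0  [called from count_flags, line 5]
  count_flags(2, 7) -> 0  [called from count_flags, line 5]
  count_flags(3, 4) -> 0  [called from count_flags, line 5]
  count_flags(4, 0) -> 0  [called from bind_quota, line 21]
  bind_quota([10, 5, 8, 4, 1, 0]) -> 0  [called from main, line 27]
Origin of each log line:
  1: from main, line 26
  2: from bind_quota, line 17
  3: from weigh_samples, line 8
  4: from weigh_samples, line 13
  5: from bind_quota, line 20
  6-9: from count_flags, line 4
  10: from main, line 28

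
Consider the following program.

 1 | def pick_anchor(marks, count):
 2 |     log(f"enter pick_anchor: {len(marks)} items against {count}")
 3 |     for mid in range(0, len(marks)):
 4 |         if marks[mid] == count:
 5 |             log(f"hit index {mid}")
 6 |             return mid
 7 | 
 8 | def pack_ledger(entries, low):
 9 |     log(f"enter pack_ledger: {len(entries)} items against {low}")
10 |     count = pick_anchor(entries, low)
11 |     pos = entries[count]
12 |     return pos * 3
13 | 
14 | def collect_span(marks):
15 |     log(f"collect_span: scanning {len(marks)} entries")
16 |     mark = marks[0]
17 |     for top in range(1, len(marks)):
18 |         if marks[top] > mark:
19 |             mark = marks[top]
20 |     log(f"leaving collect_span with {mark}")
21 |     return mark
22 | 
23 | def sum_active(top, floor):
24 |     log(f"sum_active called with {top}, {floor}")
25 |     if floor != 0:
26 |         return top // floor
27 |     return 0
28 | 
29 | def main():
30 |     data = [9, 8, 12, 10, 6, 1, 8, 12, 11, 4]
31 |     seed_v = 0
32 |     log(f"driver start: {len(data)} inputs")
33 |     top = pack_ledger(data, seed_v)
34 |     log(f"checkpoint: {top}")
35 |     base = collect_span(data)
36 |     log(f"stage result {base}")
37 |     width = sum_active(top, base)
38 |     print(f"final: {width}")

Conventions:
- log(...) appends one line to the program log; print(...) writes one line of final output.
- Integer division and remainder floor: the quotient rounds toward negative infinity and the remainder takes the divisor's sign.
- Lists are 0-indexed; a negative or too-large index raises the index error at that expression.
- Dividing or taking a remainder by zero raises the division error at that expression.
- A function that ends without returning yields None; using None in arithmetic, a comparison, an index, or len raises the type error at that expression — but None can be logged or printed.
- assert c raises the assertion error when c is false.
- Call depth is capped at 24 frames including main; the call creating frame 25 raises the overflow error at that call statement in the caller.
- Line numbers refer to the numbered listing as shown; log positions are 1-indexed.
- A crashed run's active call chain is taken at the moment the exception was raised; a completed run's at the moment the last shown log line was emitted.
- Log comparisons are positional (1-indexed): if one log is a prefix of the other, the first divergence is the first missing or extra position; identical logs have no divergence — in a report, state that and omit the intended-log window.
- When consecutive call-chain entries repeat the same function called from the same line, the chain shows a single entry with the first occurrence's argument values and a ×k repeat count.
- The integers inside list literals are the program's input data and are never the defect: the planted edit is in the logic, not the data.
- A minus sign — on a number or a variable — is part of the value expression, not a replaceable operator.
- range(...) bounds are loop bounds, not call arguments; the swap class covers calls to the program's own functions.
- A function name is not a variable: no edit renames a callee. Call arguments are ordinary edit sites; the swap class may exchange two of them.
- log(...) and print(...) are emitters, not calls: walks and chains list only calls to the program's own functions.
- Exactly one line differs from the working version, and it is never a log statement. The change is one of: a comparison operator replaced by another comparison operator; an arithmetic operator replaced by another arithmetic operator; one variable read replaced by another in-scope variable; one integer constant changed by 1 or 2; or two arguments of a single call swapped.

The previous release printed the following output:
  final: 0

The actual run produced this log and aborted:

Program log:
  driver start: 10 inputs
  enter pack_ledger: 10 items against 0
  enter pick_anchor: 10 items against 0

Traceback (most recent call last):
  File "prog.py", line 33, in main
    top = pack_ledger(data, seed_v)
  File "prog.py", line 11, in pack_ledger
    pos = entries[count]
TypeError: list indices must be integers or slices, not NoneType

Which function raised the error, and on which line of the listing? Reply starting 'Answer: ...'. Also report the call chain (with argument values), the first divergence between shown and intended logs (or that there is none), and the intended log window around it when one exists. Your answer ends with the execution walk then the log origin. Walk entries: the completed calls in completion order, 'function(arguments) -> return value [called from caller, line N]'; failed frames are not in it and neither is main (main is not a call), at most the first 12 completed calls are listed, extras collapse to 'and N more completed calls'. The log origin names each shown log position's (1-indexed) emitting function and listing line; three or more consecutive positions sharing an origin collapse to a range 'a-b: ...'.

Answer: the error was raised in pack_ledger, line 11.
The tell: Position 2 is the first bad log line: 'enter pack_ledger: 10 items against 0' should read 'enter pack_ledger: 10 items against 1'.
Call chain: main -> pack_ledger([9, 8, 12, 10, 6, 1, 8, 12, 11, 4], 0) (called at line 33).
First divergence: position 2 — the shown line 'enter pack_ledger: 10 items against 0' should read 'enter pack_ledger: 10 items against 1'.
Intended log window:
  1: driver start: 10 inputs
  2: enter pack_ledger: 10 items against 1
  3: enter pick_anchor: 10 items against 1
Execution walk:
  pick_anchor([9, 8, 12, 10, 6, 1, 8, 12, 11, 4], 0) -> None  [called from pack_ledger, line 10]
Log origin:
  1: logged in main at line 32
  2: logged in pack_ledger at line 9
  3: logged in pick_anchor at line 2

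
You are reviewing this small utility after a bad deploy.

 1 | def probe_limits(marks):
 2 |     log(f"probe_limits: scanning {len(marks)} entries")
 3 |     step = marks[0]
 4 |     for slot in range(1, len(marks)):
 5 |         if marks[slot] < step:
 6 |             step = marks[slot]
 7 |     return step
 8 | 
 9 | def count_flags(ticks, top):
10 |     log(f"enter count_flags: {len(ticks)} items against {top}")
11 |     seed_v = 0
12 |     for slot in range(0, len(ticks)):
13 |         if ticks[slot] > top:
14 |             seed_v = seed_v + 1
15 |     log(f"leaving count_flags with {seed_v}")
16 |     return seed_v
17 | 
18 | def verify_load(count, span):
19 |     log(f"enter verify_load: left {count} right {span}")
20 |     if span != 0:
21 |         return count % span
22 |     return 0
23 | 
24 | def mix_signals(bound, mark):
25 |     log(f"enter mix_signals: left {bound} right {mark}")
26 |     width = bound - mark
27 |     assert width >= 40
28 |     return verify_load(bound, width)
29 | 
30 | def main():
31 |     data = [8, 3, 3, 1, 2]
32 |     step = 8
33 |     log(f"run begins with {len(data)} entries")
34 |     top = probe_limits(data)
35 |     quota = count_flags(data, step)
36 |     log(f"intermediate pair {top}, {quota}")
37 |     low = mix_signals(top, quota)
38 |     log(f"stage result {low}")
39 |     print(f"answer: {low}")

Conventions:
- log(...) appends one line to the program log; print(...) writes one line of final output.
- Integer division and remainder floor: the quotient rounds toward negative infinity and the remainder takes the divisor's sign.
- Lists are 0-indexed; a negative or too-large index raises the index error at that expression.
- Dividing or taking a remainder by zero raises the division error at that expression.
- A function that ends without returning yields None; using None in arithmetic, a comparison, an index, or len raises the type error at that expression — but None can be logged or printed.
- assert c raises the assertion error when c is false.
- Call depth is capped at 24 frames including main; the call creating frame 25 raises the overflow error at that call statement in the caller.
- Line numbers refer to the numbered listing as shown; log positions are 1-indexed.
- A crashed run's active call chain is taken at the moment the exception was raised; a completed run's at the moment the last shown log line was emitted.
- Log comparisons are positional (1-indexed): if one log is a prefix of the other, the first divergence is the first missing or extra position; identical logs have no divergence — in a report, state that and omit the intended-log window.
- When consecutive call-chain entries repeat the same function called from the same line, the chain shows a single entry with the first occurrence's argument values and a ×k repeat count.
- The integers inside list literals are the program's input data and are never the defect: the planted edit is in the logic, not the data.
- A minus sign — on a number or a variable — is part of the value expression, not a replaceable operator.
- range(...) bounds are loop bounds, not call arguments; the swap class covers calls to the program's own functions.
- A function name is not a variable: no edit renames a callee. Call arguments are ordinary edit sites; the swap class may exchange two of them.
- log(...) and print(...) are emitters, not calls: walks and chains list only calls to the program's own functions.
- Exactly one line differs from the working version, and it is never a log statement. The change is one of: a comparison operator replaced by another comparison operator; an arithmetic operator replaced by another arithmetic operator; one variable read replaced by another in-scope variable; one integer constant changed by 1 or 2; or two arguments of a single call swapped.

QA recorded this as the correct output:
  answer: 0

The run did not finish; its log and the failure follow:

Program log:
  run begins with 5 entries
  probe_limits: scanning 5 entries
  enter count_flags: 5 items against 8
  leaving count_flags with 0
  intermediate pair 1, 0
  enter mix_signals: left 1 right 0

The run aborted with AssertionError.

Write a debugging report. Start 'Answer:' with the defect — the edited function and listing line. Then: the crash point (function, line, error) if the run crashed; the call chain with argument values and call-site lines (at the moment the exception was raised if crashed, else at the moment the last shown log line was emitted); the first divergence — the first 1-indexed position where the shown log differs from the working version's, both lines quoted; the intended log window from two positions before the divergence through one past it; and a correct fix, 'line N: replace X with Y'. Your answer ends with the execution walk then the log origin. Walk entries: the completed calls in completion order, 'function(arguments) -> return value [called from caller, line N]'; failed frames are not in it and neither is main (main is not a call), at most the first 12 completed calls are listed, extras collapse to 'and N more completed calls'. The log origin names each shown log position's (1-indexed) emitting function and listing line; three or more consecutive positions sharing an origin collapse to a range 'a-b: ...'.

Answer: the defect is in mix_signals at line 27.
Key fact: The faulty run's log stops after 6 lines; the working version's next line would be 'enter verify_load: left 1 right 1'.
Crash: mix_signals, line 27, AssertionError.
Call chain: main -> mix_signals(1, 0) (called at line 37).
First divergence: position 7 — after 6 matching lines the faulty run goes silent; intended next line 'enter verify_load: left 1 right 1'.
Intended log window:
  5: intermediate pair 1, 0
  6: enter mix_signals: left 1 right 0
  7: enter verify_load: left 1 right 1
  8: stage result 0
Execution walk:
  probe_limits([8, 3, 3, 1, 2]) -> 1  [called from main, line 34]
  count_flags([8, 3, 3, 1, 2], 8) -> 0  [called from main, line 35]
Origin of each log line:
  1 — main, line 33
  2 — probe_limits, line 2
  3 — count_flags, line 10
  4 — count_flags, line 15
  5 — main, line 36
  6 — mix_signals, line 25
A correct fix: line 27: replace `>=` with `<=`.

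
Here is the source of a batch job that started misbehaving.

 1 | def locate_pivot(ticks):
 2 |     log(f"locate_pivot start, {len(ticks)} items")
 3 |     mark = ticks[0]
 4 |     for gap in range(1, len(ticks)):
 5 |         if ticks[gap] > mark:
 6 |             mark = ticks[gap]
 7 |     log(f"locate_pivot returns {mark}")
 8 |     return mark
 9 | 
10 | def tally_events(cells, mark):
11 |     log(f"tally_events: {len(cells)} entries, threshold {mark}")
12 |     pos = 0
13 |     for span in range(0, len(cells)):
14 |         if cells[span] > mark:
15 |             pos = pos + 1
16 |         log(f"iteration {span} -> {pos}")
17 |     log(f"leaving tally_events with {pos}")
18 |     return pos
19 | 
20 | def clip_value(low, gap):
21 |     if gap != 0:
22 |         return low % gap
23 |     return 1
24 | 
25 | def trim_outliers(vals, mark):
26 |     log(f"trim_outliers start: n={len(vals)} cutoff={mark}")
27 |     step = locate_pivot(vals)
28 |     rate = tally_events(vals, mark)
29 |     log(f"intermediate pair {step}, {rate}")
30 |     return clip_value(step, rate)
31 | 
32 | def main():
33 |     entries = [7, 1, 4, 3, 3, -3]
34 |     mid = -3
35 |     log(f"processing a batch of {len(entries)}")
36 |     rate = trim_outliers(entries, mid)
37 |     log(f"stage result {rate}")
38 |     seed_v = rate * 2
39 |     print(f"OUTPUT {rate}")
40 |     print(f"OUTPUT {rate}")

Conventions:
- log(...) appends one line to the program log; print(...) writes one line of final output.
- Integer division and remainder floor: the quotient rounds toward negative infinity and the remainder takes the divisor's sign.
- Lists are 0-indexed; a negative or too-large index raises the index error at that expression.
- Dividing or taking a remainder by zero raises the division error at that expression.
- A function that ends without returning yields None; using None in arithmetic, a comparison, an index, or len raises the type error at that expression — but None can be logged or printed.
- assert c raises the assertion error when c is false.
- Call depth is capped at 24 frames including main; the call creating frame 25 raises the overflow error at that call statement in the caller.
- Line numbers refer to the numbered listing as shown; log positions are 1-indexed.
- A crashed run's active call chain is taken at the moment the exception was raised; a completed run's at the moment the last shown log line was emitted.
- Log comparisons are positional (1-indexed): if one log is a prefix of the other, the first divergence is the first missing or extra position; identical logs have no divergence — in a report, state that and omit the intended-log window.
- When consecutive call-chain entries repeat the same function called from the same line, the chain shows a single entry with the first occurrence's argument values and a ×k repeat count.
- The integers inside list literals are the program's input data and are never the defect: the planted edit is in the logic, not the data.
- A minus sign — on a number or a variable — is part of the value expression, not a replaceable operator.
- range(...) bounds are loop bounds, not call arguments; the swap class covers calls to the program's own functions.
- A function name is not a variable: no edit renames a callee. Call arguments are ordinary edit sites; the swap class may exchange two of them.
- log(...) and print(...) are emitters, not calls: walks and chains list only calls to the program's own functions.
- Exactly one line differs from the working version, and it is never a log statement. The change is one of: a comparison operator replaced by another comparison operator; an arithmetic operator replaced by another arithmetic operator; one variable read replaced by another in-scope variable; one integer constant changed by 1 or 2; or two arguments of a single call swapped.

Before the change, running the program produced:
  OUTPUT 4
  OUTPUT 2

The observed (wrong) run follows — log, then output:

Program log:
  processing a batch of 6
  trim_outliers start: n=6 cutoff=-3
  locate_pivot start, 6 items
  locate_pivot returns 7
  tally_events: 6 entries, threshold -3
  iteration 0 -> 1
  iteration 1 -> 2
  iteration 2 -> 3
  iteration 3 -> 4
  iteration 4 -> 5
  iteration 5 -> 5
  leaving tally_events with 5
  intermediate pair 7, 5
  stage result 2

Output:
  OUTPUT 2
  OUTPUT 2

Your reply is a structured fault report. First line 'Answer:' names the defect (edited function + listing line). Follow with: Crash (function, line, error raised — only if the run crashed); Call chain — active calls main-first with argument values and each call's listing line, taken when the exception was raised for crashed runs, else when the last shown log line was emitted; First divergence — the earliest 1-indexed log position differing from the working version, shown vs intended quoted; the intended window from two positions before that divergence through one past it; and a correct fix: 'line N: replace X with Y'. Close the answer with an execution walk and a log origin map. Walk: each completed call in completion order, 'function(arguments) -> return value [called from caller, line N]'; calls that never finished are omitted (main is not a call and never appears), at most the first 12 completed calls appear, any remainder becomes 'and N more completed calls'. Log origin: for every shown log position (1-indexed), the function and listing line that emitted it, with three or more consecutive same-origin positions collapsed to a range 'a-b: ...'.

Answer: the defect is in main at line 39.
Core observation: No log line changed; the fault shows up purely in the output.
Call chain: main.
First divergence: none (the log streams are identical).
Execution walk:
  locate_pivot([7, 1, 4, 3, 3, -3]) -> 7  [called from trim_outliers, line 27]
  tally_events([7, 1, 4, 3, 3, -3], -3) -> 5  [called from trim_outliers, line 28]
  clip_value(7, 5) -> 2  [called from trim_outliers, line 30]
  trim_outliers([7, 1, 4, 3, 3, -3], -3) -> 2  [called from main, line 36]
Log origin:
  1: from main, line 35
  2: from trim_outliers, line 26
  3: from locate_pivot, line 2
  4: from locate_pivot, line 7
  5: from tally_events, line 11
  6-11: from tally_events, line 16
  12: from tally_events, line 17
  13: from trim_outliers, line 29
  14: from main, line 37
A correct fix: line 39: replace `rate` with `seed_v`.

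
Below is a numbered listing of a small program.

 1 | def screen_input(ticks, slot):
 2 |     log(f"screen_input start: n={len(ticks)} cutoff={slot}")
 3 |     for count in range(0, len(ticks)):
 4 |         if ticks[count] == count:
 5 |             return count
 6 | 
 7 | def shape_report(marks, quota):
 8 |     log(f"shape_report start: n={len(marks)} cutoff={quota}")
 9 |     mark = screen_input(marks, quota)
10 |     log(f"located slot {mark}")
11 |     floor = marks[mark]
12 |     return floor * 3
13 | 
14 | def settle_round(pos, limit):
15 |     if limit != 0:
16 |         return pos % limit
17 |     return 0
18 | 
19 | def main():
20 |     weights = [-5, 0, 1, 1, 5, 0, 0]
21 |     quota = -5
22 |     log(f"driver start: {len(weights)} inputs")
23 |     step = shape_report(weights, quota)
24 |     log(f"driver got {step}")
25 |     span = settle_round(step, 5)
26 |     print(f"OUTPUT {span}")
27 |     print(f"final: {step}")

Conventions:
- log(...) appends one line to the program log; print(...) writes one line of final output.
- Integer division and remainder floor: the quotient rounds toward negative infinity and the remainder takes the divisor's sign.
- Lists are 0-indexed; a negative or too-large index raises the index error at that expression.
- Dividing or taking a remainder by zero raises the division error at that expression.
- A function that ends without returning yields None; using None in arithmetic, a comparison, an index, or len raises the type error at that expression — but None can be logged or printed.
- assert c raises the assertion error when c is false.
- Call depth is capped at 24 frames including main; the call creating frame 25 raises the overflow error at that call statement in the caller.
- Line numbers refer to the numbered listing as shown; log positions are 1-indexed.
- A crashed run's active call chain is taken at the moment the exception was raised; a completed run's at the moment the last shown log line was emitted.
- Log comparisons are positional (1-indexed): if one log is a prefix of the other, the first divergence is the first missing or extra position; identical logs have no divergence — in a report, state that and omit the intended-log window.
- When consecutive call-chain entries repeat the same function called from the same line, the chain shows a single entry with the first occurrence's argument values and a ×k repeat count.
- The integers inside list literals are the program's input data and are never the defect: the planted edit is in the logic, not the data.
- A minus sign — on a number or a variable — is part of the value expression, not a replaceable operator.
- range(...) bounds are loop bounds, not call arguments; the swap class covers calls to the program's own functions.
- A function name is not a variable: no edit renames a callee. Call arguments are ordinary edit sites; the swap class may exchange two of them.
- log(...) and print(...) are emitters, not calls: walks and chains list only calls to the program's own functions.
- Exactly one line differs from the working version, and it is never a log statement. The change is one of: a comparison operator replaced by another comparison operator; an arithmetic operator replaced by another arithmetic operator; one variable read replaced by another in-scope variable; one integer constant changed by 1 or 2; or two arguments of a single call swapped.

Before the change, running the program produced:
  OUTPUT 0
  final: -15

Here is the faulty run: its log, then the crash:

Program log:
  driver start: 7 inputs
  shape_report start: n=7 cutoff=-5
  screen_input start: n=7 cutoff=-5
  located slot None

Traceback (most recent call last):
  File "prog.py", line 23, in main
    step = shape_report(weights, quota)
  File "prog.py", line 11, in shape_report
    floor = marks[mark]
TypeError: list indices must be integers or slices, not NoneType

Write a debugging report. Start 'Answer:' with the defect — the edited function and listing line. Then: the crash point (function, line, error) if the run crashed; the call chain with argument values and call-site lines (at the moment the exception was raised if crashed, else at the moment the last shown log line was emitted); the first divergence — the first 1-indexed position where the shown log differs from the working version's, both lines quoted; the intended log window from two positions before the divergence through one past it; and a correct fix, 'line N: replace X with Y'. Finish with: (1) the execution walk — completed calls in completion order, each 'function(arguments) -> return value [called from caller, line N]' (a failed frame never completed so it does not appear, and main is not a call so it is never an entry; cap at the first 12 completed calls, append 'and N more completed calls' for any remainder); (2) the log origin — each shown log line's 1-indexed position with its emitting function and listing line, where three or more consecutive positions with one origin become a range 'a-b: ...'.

Answer: the defect is in screen_input at line 4.
Core observation: The earliest visible damage is log position 4 — 'located slot None' rather than the intended 'located slot 0'.
Crash: shape_report, line 11, TypeError.
Call chain: main -> shape_report([-5, 0, 1, 1, 5, 0, 0], -5) (called at line 23).
First divergence: position 4 — shown 'located slot None', intended 'located slot 0'.
Intended log window:
  2: shape_report start: n=7 cutoff=-5
  3: screen_input start: n=7 cutoff=-5
  4: located slot 0
  5: driver got -15
Execution walk:
  screen_input([-5, 0, 1, 1, 5, 0, 0], -5) -> None  [called from shape_report, line 9]
Log line origins:
  1: from main, line 22
  2: from shape_report, line 8
  3: from screen_input, line 2
  4: from shape_report, line 10
A correct fix: line 4: replace `ticks[count] == count` with `ticks[count] == slot`.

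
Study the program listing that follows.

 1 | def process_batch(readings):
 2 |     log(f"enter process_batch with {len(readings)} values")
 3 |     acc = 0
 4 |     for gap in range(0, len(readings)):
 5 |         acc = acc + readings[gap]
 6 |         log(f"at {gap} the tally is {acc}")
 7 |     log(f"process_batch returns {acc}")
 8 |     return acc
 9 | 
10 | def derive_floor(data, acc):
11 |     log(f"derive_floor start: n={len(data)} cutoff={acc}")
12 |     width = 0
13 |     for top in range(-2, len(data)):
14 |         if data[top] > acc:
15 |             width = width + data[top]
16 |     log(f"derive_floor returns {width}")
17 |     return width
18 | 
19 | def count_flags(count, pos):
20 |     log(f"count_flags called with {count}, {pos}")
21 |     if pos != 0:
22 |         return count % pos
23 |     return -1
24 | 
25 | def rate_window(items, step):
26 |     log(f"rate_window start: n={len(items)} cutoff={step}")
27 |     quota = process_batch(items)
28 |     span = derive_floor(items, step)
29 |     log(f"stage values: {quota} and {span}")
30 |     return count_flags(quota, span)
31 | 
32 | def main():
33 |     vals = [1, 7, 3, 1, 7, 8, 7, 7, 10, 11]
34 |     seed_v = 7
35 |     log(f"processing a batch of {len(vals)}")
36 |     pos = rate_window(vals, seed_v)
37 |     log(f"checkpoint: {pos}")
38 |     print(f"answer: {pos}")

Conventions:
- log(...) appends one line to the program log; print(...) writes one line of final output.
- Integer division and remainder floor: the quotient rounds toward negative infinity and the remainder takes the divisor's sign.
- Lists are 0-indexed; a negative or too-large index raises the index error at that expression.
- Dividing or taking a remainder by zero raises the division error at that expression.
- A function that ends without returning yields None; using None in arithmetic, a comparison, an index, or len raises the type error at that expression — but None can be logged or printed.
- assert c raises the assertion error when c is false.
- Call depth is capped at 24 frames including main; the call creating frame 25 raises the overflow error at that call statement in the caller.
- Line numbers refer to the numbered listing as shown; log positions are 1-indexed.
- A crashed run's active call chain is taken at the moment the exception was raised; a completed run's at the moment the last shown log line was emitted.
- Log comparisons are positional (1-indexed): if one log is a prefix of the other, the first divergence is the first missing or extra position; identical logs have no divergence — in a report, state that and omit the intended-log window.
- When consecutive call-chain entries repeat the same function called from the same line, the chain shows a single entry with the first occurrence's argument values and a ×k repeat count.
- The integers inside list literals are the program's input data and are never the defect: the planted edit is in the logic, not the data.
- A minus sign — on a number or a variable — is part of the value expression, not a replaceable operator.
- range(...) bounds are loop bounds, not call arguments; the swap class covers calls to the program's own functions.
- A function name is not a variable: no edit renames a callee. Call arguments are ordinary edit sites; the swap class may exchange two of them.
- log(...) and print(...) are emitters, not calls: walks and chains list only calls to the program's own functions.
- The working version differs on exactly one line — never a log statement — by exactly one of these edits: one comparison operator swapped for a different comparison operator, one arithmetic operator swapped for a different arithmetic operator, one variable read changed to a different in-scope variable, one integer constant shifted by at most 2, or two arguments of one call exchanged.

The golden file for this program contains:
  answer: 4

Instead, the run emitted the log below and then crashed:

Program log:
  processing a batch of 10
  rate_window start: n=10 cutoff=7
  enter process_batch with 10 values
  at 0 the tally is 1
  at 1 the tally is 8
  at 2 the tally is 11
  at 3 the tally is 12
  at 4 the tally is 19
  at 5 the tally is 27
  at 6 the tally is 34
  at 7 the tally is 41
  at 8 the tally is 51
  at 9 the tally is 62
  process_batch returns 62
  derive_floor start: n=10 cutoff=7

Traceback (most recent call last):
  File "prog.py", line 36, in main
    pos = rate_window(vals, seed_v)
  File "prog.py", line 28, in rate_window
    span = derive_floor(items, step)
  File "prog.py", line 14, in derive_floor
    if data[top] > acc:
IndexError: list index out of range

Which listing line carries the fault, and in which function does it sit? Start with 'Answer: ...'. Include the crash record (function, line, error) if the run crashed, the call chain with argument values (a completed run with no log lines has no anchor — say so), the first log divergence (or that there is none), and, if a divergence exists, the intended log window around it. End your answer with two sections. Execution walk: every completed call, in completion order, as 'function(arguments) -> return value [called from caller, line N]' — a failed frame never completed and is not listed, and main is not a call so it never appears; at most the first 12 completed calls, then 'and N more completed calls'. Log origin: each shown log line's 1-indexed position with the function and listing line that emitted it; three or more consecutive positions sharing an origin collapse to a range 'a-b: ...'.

Answer: the defect is in derive_floor at line 13.
Key fact: The log ends early — 15 lines, where the working version next logs 'derive_floor returns 29'.
Crash: derive_floor, line 14, IndexError.
Call chain: main -> rate_window([1, 7, 3, 1, 7, 8, 7, 7, 10, 11], 7) (called at line 36) -> derive_floor([1, 7, 3, 1, 7, 8, 7, 7, 10, 11], 7) (called at line 28).
First divergence: position 16 (shown log ended at 15 lines; the working version continues: 'derive_floor returns 29').
Intended log window:
  14: process_batch returns 62
  15: derive_floor start: n=10 cutoff=7
  16: derive_floor returns 29
  17: stage values: 62 and 29
Execution walk:
  process_batch([1, 7, 3, 1, 7, 8, 7, 7, 10, 11]) -> 62  [called from rate_window, line 27]
Log line origins:
  1: from main, line 35
  2: from rate_window, line 26
  3: from process_batch, line 2
  4-13: from process_batch, line 6
  14: from process_batch, line 7
  15: from derive_floor, line 11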